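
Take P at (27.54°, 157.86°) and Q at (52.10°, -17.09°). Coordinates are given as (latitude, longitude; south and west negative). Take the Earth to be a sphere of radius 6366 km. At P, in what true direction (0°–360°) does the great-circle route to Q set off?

356.9°

θ = atan2( sin Δλ·cos φ₂ ,  cos φ₁ sin φ₂ − sin φ₁ cos φ₂ cos Δλ )
  = atan2(-0.0541, +0.9826) = 356.85°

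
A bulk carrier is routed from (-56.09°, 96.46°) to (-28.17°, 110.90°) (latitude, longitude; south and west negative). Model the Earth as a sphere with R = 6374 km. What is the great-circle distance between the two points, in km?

3311 km

cos σ = sin φ₁ sin φ₂ + cos φ₁ cos φ₂ cos Δλ
      = sin(-56.09°)sin(-28.17°) + cos(-56.09°)cos(-28.17°)cos(14.44°) = 0.8681
σ = 29.765° → d = Rσ = 6374·0.51950 = 3311 km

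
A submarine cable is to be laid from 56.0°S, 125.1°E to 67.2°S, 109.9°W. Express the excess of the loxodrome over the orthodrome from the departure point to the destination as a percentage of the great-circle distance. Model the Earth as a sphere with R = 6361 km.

Great circle: σ = 0.8763 rad → d_gc = Rσ = 5574.4 km
Rhumb: Δφ = -0.1955, Δλ = +2.1817, Δψ = -0.4162, q = Δφ/Δψ = 0.4696 → d_rh = R√(Δφ²+q²Δλ²) = 6634.8 km
Excess = (6634.8 − 5574.4) / 5574.4 = 1060.4 / 5574.4 = 19.02% ≈ 19.0%

19.0%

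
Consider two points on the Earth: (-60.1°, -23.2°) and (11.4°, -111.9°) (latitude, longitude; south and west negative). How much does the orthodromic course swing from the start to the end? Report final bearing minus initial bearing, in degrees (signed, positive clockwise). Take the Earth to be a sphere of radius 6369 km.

Initial bearing θ₁ = atan2(sin Δλ cos φ₂, cos φ₁ sin φ₂ − sin φ₁ cos φ₂ cos Δλ) = 276.85°
Final bearing θ₂ = (initial bearing from the destination back to the start) + 180° = 329.68°
Δθ = θ₂ − θ₁ = +52.8°

+52.8°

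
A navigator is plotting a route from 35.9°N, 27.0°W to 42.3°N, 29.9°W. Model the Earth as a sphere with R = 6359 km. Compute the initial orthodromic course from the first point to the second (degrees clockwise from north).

341.5°

N = sin Δλ·cos φ₂ = -0.0374;  D = cos φ₁ sin φ₂ − sin φ₁ cos φ₂ cos Δλ = +0.1120
initial course = atan2(N, D) = 341.53°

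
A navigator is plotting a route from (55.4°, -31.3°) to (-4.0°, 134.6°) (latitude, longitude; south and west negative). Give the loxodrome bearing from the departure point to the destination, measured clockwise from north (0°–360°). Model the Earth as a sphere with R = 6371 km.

Meridional parts: M(φ₁)=+1.1665, M(φ₂)=-0.0699 → ΔM = -1.2363;  Δλ = +2.8955 rad
tan C = Δλ / ΔM = -2.3420 → C = 113.12°

113.1°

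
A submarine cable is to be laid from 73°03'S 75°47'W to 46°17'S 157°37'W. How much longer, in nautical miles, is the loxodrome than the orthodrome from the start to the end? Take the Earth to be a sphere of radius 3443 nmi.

Great circle: cos σ = sin φ₁ sin φ₂ + cos φ₁ cos φ₂ cos Δλ,  σ = 0.7670 rad → d_gc = 2640.8 nmi
Rhumb line: Δψ = +0.9904, q = Δφ/Δψ = 0.4717, d_rh = R√(Δφ²+q²Δλ²) = 2822.7 nmi
Excess = 2822.7 − 2640.8 = 181.9 ≈ 182 nmi

182 nmi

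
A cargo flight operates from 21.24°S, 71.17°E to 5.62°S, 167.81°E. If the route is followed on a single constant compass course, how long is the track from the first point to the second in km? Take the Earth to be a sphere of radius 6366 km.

10551 km

Rhumb course C = atan2(Δλ, Δψ) with Δψ = ln[tan(π/4+φ₂/2)/tan(π/4+φ₁/2)] = +0.2813, Δλ = +1.6867 → C = 80.53°
d = R·|Δφ| / |cos C| = 6366·0.27262 / 0.16448 = 10551 km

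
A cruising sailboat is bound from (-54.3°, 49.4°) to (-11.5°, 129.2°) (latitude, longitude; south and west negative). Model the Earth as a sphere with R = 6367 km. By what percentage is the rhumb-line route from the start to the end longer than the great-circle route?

Great circle: σ = 1.3045 rad → d_gc = Rσ = 8305.7 km
Rhumb: Δφ = +0.7470, Δλ = +1.3928, Δψ = +0.9310, q = Δφ/Δψ = 0.8023 → d_rh = R√(Δφ²+q²Δλ²) = 8558.2 km
Excess = (8558.2 − 8305.7) / 8305.7 = 252.5 / 8305.7 = 3.04% ≈ 3.0%

3.0%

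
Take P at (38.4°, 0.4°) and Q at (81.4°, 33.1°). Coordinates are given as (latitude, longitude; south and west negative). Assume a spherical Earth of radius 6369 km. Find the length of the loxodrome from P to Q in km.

Rhumb course C = atan2(Δλ, Δψ) with Δψ = ln[tan(π/4+φ₂/2)/tan(π/4+φ₁/2)] = +1.8609, Δλ = +0.5707 → C = 17.05°
d = R·|Δφ| / |cos C| = 6369·0.75049 / 0.95605 = 5000 km

5000 km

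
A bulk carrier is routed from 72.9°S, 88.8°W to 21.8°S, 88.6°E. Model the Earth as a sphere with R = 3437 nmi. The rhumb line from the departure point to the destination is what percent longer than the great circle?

37.1%

Great circle: σ = 1.4885 rad → d_gc = Rσ = 5115.9 nmi
Rhumb: Δφ = +0.8919, Δλ = +3.0962, Δψ = +1.5048, q = Δφ/Δψ = 0.5927 → d_rh = R√(Δφ²+q²Δλ²) = 7012.5 nmi
Excess = (7012.5 − 5115.9) / 5115.9 = 1896.6 / 5115.9 = 37.07% ≈ 37.1%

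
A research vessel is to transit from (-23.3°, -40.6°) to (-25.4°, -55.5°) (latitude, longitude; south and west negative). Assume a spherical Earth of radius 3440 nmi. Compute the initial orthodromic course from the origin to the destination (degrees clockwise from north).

258.2°

θ = atan2( sin Δλ·cos φ₂ ,  cos φ₁ sin φ₂ − sin φ₁ cos φ₂ cos Δλ )
  = atan2(-0.2323, -0.0487) = 258.17°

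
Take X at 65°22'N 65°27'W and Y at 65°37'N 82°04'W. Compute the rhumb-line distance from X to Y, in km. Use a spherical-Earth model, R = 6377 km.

Δψ = ln[tan(π/4+φ₂/2)/tan(π/4+φ₁/2)] = +0.0105;  Δφ = +0.0044 rad,  Δλ = -0.2900 rad
q = Δφ/Δψ = 0.4148
d = R·√(Δφ² + q²Δλ²) = 6377·0.12038 = 768 km

768 km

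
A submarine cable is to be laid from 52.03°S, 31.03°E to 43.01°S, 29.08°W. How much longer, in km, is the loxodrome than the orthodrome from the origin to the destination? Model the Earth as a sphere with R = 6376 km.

Great circle: cos σ = sin φ₁ sin φ₂ + cos φ₁ cos φ₂ cos Δλ,  σ = 0.7045 rad → d_gc = 4491.9 km
Rhumb line: Δψ = +0.2339, q = Δφ/Δψ = 0.6730, d_rh = R√(Δφ²+q²Δλ²) = 4612.1 km
Excess = 4612.1 − 4491.9 = 120.2 ≈ 120 km

120 km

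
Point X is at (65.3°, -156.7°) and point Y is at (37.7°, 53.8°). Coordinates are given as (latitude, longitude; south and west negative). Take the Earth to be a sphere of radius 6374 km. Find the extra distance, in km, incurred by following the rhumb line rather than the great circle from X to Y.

2120 km

Great circle: cos σ = sin φ₁ sin φ₂ + cos φ₁ cos φ₂ cos Δλ,  σ = 1.2967 rad → d_gc = 8265.0 km
Rhumb line: Δψ = -0.8076, q = Δφ/Δψ = 0.5965, d_rh = R√(Δφ²+q²Δλ²) = 10385.0 km
Excess = 10385.0 − 8265.0 = 2120.0 ≈ 2120 km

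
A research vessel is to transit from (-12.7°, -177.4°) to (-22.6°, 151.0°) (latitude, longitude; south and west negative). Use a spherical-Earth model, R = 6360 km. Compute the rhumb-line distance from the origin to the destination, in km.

3514 km

Rhumb course C = atan2(Δλ, Δψ) with Δψ = ln[tan(π/4+φ₂/2)/tan(π/4+φ₁/2)] = -0.1816, Δλ = -0.5515 → C = 251.78°
d = R·|Δφ| / |cos C| = 6360·0.17279 / 0.31274 = 3514 km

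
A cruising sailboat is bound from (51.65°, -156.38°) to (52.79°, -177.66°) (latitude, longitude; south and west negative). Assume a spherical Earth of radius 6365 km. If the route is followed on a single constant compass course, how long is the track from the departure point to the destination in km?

Rhumb course C = atan2(Δλ, Δψ) with Δψ = ln[tan(π/4+φ₂/2)/tan(π/4+φ₁/2)] = +0.0325, Δλ = -0.3714 → C = 275.00°
d = R·|Δφ| / |cos C| = 6365·0.01990 / 0.08712 = 1454 km

1454 km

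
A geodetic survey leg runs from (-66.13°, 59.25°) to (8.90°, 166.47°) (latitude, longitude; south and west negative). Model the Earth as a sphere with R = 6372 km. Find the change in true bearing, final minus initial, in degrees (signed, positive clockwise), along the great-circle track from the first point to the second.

Initial bearing θ₁ = atan2(sin Δλ cos φ₂, cos φ₁ sin φ₂ − sin φ₁ cos φ₂ cos Δλ) = 102.25°
Final bearing θ₂ = (initial bearing from the destination back to the start) + 180° = 23.60°
Δθ = θ₂ − θ₁ = -78.7°

-78.7°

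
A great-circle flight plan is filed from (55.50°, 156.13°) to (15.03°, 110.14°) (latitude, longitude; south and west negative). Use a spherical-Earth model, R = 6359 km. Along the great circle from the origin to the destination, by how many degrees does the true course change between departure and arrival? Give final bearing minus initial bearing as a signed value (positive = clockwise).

-29.3°

At departure: θ₁ = atan2(sin Δλ cos φ₂, cos φ₁ sin φ₂ − sin φ₁ cos φ₂ cos Δλ) = 239.69°
At arrival: θ₂ = atan2(sin Δλ cos φ₁, −cos φ₂ sin φ₁ + sin φ₂ cos φ₁ cos Δλ) = 210.42°
Δθ = θ₂ − θ₁ = -29.3°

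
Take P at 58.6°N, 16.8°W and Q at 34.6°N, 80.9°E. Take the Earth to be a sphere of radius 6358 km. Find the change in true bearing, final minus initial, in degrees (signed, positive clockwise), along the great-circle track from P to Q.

+80.7°

At departure: θ₁ = atan2(sin Δλ cos φ₂, cos φ₁ sin φ₂ − sin φ₁ cos φ₂ cos Δλ) = 64.45°
At arrival: θ₂ = atan2(sin Δλ cos φ₁, −cos φ₂ sin φ₁ + sin φ₂ cos φ₁ cos Δλ) = 145.18°
Δθ = θ₂ − θ₁ = +80.7°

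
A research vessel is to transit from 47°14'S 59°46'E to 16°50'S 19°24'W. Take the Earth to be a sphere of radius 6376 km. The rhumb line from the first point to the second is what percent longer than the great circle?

Great circle: σ = 1.2295 rad → d_gc = Rσ = 7839.0 km
Rhumb: Δφ = +0.5306, Δλ = -1.3817, Δψ = +0.6395, q = Δφ/Δψ = 0.8297 → d_rh = R√(Δφ²+q²Δλ²) = 8054.3 km
Excess = (8054.3 − 7839.0) / 7839.0 = 215.3 / 7839.0 = 2.747% ≈ 2.7%

2.7%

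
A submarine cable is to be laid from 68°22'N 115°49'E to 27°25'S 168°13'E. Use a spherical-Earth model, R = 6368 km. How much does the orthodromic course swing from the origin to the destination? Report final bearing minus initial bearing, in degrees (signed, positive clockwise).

+28.8°

Initial bearing θ₁ = atan2(sin Δλ cos φ₂, cos φ₁ sin φ₂ − sin φ₁ cos φ₂ cos Δλ) = 133.75°
Final bearing θ₂ = (initial bearing from the destination back to the start) + 180° = 162.54°
Δθ = θ₂ − θ₁ = +28.8°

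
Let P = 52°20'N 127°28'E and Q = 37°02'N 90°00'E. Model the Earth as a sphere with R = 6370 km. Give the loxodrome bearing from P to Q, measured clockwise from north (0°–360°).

Meridional parts: M(φ₁)=+1.0756, M(φ₂)=+0.6967 → ΔM = -0.3789;  Δλ = -0.6539 rad
tan C = Δλ / ΔM = +1.7257 → C = 239.91°

239.9°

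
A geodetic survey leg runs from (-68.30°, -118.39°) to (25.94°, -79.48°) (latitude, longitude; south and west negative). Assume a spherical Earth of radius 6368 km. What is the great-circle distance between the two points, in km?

10947 km

Haversine: a = sin²(Δφ/2)+cos φ₁ cos φ₂ sin²(Δλ/2) = 0.57385;  σ = 2·atan2(√a,√(1−a))
σ = 98.494° → d = Rσ = 6368·1.71904 = 10947 km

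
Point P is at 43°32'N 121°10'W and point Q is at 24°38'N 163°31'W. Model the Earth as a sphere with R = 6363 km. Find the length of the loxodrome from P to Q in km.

4395 km

Rhumb course C = atan2(Δλ, Δψ) with Δψ = ln[tan(π/4+φ₂/2)/tan(π/4+φ₁/2)] = -0.4018, Δλ = -0.7391 → C = 241.47°
d = R·|Δφ| / |cos C| = 6363·0.32987 / 0.47760 = 4395 km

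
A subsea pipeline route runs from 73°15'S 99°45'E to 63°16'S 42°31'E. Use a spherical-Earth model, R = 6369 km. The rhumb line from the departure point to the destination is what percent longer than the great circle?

3.7%

Great circle: σ = 0.3888 rad → d_gc = Rσ = 2476.0 km
Rhumb: Δφ = +0.1742, Δλ = -0.9989, Δψ = +0.4787, q = Δφ/Δψ = 0.3640 → d_rh = R√(Δφ²+q²Δλ²) = 2567.8 km
Excess = (2567.8 − 2476.0) / 2476.0 = 91.8 / 2476.0 = 3.71% ≈ 3.7%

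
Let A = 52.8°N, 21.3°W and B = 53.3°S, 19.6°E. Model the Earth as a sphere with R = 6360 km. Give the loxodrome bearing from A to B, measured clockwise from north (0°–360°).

162.0°

Δψ = ln[tan(π/4+φ₂/2)/tan(π/4+φ₁/2)] = -2.1926
Δλ = +0.7138 rad (taken the short way round)
course = atan2(Δλ, Δψ) = 161.97°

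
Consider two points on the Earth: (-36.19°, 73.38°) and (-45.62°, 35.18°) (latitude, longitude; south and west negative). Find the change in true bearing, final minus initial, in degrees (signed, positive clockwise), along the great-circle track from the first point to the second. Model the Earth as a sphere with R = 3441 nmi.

+25.6°

Initial bearing θ₁ = atan2(sin Δλ cos φ₂, cos φ₁ sin φ₂ − sin φ₁ cos φ₂ cos Δλ) = 239.75°
Final bearing θ₂ = (initial bearing from the destination back to the start) + 180° = 265.38°
Δθ = θ₂ − θ₁ = +25.6°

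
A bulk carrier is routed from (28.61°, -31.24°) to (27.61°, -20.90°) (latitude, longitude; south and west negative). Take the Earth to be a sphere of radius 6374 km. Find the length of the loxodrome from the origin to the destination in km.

1021 km

Rhumb course C = atan2(Δλ, Δψ) with Δψ = ln[tan(π/4+φ₂/2)/tan(π/4+φ₁/2)] = -0.0198, Δλ = +0.1805 → C = 96.26°
d = R·|Δφ| / |cos C| = 6374·0.01745 / 0.10899 = 1021 km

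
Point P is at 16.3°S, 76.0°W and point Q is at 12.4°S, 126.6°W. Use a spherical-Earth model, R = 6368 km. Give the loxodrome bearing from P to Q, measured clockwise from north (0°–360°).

274.5°

Δψ = ln[tan(π/4+φ₂/2)/tan(π/4+φ₁/2)] = +0.0703
Δλ = -0.8831 rad (taken the short way round)
course = atan2(Δλ, Δψ) = 274.55°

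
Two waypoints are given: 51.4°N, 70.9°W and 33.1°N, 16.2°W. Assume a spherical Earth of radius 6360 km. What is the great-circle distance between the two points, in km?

4797 km

cos σ = sin φ₁ sin φ₂ + cos φ₁ cos φ₂ cos Δλ
      = sin(51.40°)sin(33.10°) + cos(51.40°)cos(33.10°)cos(54.70°) = 0.7288
σ = 43.214° → d = Rσ = 6360·0.75423 = 4797 km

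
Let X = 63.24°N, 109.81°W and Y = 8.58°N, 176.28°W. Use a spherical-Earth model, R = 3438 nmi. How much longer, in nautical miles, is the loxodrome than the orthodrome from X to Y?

Great circle: cos σ = sin φ₁ sin φ₂ + cos φ₁ cos φ₂ cos Δλ,  σ = 1.2546 rad → d_gc = 4313.3 nmi
Rhumb line: Δψ = -1.2857, q = Δφ/Δψ = 0.7420, d_rh = R√(Δφ²+q²Δλ²) = 4417.6 nmi
Excess = 4417.6 − 4313.3 = 104.3 ≈ 104 nmi

104 nmi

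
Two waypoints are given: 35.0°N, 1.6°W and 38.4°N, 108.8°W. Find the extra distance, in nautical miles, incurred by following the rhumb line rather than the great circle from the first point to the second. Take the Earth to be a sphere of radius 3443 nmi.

Great circle: cos σ = sin φ₁ sin φ₂ + cos φ₁ cos φ₂ cos Δλ,  σ = 1.4036 rad → d_gc = 4832.5 nmi
Rhumb line: Δψ = +0.0740, q = Δφ/Δψ = 0.8015, d_rh = R√(Δφ²+q²Δλ²) = 5167.3 nmi
Excess = 5167.3 − 4832.5 = 334.8 ≈ 335 nmi

335 nmi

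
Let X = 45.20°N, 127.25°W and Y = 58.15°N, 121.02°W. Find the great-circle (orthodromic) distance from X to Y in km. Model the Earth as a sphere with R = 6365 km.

Haversine: a = sin²(Δφ/2)+cos φ₁ cos φ₂ sin²(Δλ/2) = 0.01381;  σ = 2·atan2(√a,√(1−a))
σ = 13.500° → d = Rσ = 6365·0.23562 = 1500 km

1500 km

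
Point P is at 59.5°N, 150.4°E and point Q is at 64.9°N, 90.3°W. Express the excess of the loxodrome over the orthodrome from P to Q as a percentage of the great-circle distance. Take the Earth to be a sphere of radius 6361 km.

Great circle: σ = 0.8300 rad → d_gc = Rσ = 5279.4 km
Rhumb: Δφ = +0.0942, Δλ = +2.0822, Δψ = +0.2027, q = Δφ/Δψ = 0.4650 → d_rh = R√(Δφ²+q²Δλ²) = 6187.5 km
Excess = (6187.5 − 5279.4) / 5279.4 = 908.1 / 5279.4 = 17.20% ≈ 17.2%

17.2%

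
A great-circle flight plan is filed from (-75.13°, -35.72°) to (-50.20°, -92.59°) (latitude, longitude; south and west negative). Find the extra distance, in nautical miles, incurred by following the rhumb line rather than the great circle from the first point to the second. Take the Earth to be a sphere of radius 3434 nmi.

67 nmi

Great circle: cos σ = sin φ₁ sin φ₂ + cos φ₁ cos φ₂ cos Δλ,  σ = 0.5875 rad → d_gc = 2017.4 nmi
Rhumb line: Δψ = +1.0203, q = Δφ/Δψ = 0.4265, d_rh = R√(Δφ²+q²Δλ²) = 2084.6 nmi
Excess = 2084.6 − 2017.4 = 67.2 ≈ 67 nmi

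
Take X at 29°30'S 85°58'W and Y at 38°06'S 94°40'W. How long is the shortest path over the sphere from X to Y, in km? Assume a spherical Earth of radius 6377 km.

cos σ = sin φ₁ sin φ₂ + cos φ₁ cos φ₂ cos Δλ
      = sin(-29.50°)sin(-38.10°) + cos(-29.50°)cos(-38.10°)cos(-8.70°) = 0.9809
σ = 11.223° → d = Rσ = 6377·0.19589 = 1249 km

1249 km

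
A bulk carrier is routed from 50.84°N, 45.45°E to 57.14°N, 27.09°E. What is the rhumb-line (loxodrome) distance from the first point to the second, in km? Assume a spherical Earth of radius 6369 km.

1387 km

Δψ = ln[tan(π/4+φ₂/2)/tan(π/4+φ₁/2)] = +0.1875;  Δφ = +0.1100 rad,  Δλ = -0.3204 rad
q = Δφ/Δψ = 0.5865
d = R·√(Δφ² + q²Δλ²) = 6369·0.21774 = 1387 km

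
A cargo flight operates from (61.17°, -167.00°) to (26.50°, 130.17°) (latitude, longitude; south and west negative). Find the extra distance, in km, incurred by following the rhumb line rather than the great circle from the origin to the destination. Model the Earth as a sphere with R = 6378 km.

Great circle: cos σ = sin φ₁ sin φ₂ + cos φ₁ cos φ₂ cos Δλ,  σ = 0.9423 rad → d_gc = 6009.805 km
Rhumb line: Δψ = -0.8786, q = Δφ/Δψ = 0.6887, d_rh = R√(Δφ²+q²Δλ²) = 6172.312 km
Excess = 6172.312 − 6009.805 = 162.507 ≈ 163 km

163 km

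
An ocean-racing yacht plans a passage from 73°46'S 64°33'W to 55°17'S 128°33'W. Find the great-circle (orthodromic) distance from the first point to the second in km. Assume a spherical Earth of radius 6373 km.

cos σ = sin φ₁ sin φ₂ + cos φ₁ cos φ₂ cos Δλ
      = sin(-73.77°)sin(-55.28°) + cos(-73.77°)cos(-55.28°)cos(-64.00°) = 0.8590
σ = 30.796° → d = Rσ = 6373·0.53748 = 3425 km

3425 km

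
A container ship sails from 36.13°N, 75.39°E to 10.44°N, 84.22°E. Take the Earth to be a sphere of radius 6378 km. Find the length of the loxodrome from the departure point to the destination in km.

Rhumb course C = atan2(Δλ, Δψ) with Δψ = ln[tan(π/4+φ₂/2)/tan(π/4+φ₁/2)] = -0.4939, Δλ = +0.1541 → C = 162.67°
d = R·|Δφ| / |cos C| = 6378·0.44838 / 0.95460 = 2996 km

2996 km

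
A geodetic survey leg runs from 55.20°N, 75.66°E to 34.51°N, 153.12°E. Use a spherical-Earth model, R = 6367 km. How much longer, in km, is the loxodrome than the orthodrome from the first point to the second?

267 km

Great circle: cos σ = sin φ₁ sin φ₂ + cos φ₁ cos φ₂ cos Δλ,  σ = 0.9675 rad → d_gc = 6160.3 km
Rhumb line: Δψ = -0.5179, q = Δφ/Δψ = 0.6972, d_rh = R√(Δφ²+q²Δλ²) = 6427.0 km
Excess = 6427.0 − 6160.3 = 266.7 ≈ 267 km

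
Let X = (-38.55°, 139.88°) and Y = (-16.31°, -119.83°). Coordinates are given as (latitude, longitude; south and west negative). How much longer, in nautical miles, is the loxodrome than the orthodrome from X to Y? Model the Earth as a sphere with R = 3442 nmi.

Great circle: cos σ = sin φ₁ sin φ₂ + cos φ₁ cos φ₂ cos Δλ,  σ = 1.5298 rad → d_gc = 5265.7 nmi
Rhumb line: Δψ = +0.4416, q = Δφ/Δψ = 0.8789, d_rh = R√(Δφ²+q²Δλ²) = 5461.4 nmi
Excess = 5461.4 − 5265.7 = 195.7 ≈ 196 nmi

196 nmi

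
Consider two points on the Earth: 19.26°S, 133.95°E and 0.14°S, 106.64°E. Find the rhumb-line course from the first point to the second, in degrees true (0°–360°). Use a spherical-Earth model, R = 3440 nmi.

305.5°

Meridional parts: M(φ₁)=-0.3427, M(φ₂)=-0.0024 → ΔM = +0.3402;  Δλ = -0.4766 rad
tan C = Δλ / ΔM = -1.4010 → C = 305.52°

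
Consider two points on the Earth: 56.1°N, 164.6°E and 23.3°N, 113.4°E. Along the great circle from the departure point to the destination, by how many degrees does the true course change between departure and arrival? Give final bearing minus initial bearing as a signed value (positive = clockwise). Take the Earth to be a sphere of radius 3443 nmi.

-35.4°

At departure: θ₁ = atan2(sin Δλ cos φ₂, cos φ₁ sin φ₂ − sin φ₁ cos φ₂ cos Δλ) = 250.25°
At arrival: θ₂ = atan2(sin Δλ cos φ₁, −cos φ₂ sin φ₁ + sin φ₂ cos φ₁ cos Δλ) = 214.86°
Δθ = θ₂ − θ₁ = -35.4°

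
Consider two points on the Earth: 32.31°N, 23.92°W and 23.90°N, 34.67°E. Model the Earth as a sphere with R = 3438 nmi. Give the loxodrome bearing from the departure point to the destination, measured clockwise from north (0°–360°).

Δψ = ln[tan(π/4+φ₂/2)/tan(π/4+φ₁/2)] = -0.1666
Δλ = +1.0226 rad (taken the short way round)
course = atan2(Δλ, Δψ) = 99.26°

99.3°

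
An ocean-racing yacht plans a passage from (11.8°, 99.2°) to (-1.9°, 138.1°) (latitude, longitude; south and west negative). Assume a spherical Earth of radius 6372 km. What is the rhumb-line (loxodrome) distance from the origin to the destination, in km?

4562 km

Rhumb course C = atan2(Δλ, Δψ) with Δψ = ln[tan(π/4+φ₂/2)/tan(π/4+φ₁/2)] = -0.2406, Δλ = +0.6789 → C = 109.51°
d = R·|Δφ| / |cos C| = 6372·0.23911 / 0.33401 = 4562 km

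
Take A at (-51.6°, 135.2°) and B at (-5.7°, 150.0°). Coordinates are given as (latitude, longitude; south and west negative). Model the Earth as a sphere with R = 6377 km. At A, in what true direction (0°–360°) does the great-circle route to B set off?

20.2°

N = sin Δλ·cos φ₂ = +0.2542;  D = cos φ₁ sin φ₂ − sin φ₁ cos φ₂ cos Δλ = +0.6923
initial course = atan2(N, D) = 20.16°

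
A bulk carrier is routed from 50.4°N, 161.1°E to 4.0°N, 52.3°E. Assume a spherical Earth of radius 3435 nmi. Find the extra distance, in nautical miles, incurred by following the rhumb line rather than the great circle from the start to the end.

Great circle: cos σ = sin φ₁ sin φ₂ + cos φ₁ cos φ₂ cos Δλ,  σ = 1.7225 rad → d_gc = 5917.0 nmi
Rhumb line: Δψ = -0.9517, q = Δφ/Δψ = 0.8509, d_rh = R√(Δφ²+q²Δλ²) = 6208.4 nmi
Excess = 6208.4 − 5917.0 = 291.4 ≈ 291 nmi

291 nmi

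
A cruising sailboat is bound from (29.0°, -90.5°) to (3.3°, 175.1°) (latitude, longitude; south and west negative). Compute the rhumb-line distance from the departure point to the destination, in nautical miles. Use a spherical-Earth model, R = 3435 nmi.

Δψ = ln[tan(π/4+φ₂/2)/tan(π/4+φ₁/2)] = -0.4716;  Δφ = -0.4485 rad,  Δλ = -1.6476 rad
q = Δφ/Δψ = 0.9511
d = R·√(Δφ² + q²Δλ²) = 3435·1.62991 = 5599 nmi

5599 nmi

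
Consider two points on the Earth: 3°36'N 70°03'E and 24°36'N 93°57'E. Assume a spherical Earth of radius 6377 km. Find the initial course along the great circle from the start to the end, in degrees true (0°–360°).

45.4°

θ = atan2( sin Δλ·cos φ₂ ,  cos φ₁ sin φ₂ − sin φ₁ cos φ₂ cos Δλ )
  = atan2(+0.3684, +0.3633) = 45.40°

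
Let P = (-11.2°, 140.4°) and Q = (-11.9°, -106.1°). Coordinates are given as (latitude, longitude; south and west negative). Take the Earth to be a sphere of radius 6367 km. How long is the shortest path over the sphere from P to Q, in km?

12228 km

cos σ = sin φ₁ sin φ₂ + cos φ₁ cos φ₂ cos Δλ
      = sin(-11.20°)sin(-11.90°) + cos(-11.20°)cos(-11.90°)cos(113.50°) = -0.3427
σ = 110.041° → d = Rσ = 6367·1.92058 = 12228 km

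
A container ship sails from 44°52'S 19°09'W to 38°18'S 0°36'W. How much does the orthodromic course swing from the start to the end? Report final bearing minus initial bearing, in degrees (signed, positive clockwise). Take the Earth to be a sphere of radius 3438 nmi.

Initial bearing θ₁ = atan2(sin Δλ cos φ₂, cos φ₁ sin φ₂ − sin φ₁ cos φ₂ cos Δλ) = 71.08°
Final bearing θ₂ = (initial bearing from the destination back to the start) + 180° = 58.68°
Δθ = θ₂ − θ₁ = -12.4°

-12.4°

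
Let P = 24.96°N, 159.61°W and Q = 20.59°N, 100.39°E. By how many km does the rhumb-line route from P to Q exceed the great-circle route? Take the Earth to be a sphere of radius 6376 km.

Great circle: cos σ = sin φ₁ sin φ₂ + cos φ₁ cos φ₂ cos Δλ,  σ = 1.5698 rad → d_gc = 10008.8 km
Rhumb line: Δψ = -0.0827, q = Δφ/Δψ = 0.9217, d_rh = R√(Δφ²+q²Δλ²) = 10268.7 km
Excess = 10268.7 − 10008.8 = 259.9 ≈ 260 km

260 km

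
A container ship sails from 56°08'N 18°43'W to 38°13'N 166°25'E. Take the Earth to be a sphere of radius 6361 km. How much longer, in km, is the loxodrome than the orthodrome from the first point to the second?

Great circle: cos σ = sin φ₁ sin φ₂ + cos φ₁ cos φ₂ cos Δλ,  σ = 1.4931 rad → d_gc = 9497.7 km
Rhumb line: Δψ = -0.4664, q = Δφ/Δψ = 0.6704, d_rh = R√(Δφ²+q²Δλ²) = 13166.7 km
Excess = 13166.7 − 9497.7 = 3669.0 ≈ 3669 km

3669 km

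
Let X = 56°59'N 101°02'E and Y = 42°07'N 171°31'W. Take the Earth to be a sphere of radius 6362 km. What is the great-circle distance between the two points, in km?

6055 km

Haversine: a = sin²(Δφ/2)+cos φ₁ cos φ₂ sin²(Δλ/2) = 0.20984;  σ = 2·atan2(√a,√(1−a))
σ = 54.527° → d = Rσ = 6362·0.95167 = 6055 km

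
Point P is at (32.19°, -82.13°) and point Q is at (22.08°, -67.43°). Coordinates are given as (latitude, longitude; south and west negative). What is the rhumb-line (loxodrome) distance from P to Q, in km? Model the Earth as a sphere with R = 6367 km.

1835 km

Rhumb course C = atan2(Δλ, Δψ) with Δψ = ln[tan(π/4+φ₂/2)/tan(π/4+φ₁/2)] = -0.1987, Δλ = +0.2566 → C = 127.75°
d = R·|Δφ| / |cos C| = 6367·0.17645 / 0.61225 = 1835 km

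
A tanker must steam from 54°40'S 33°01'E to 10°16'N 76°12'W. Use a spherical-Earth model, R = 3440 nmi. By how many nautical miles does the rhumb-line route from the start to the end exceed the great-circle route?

263 nmi

Great circle: cos σ = sin φ₁ sin φ₂ + cos φ₁ cos φ₂ cos Δλ,  σ = 1.9100 rad → d_gc = 6570.3 nmi
Rhumb line: Δψ = +1.3243, q = Δφ/Δψ = 0.8558, d_rh = R√(Δφ²+q²Δλ²) = 6832.9 nmi
Excess = 6832.9 − 6570.3 = 262.6 ≈ 263 nmi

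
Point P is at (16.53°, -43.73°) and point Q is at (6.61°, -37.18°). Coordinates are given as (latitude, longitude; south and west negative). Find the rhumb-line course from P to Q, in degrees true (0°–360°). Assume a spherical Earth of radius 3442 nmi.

Meridional parts: M(φ₁)=+0.2926, M(φ₂)=+0.1156 → ΔM = -0.1770;  Δλ = +0.1143 rad
tan C = Δλ / ΔM = -0.6460 → C = 147.14°

147.1°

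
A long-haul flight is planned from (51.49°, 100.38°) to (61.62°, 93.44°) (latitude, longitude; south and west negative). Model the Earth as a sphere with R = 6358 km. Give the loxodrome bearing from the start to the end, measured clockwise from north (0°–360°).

Δψ = ln[tan(π/4+φ₂/2)/tan(π/4+φ₁/2)] = +0.3232
Δλ = -0.1211 rad (taken the short way round)
course = atan2(Δλ, Δψ) = 339.45°

339.5°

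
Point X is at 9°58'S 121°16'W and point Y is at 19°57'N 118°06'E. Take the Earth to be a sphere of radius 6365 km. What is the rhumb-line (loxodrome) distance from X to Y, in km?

13608 km

Rhumb course C = atan2(Δλ, Δψ) with Δψ = ln[tan(π/4+φ₂/2)/tan(π/4+φ₁/2)] = +0.5303, Δλ = -2.1054 → C = 284.14°
d = R·|Δφ| / |cos C| = 6365·0.52214 / 0.24424 = 13608 km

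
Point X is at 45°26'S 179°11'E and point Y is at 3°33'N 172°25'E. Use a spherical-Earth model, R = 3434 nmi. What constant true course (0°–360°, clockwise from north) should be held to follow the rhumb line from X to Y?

Meridional parts: M(φ₁)=-0.8921, M(φ₂)=+0.0620 → ΔM = +0.9541;  Δλ = -0.1181 rad
tan C = Δλ / ΔM = -0.1238 → C = 352.94°

352.9°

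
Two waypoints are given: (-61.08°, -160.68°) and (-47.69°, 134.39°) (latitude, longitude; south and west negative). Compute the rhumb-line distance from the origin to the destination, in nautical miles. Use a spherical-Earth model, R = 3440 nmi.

Δψ = ln[tan(π/4+φ₂/2)/tan(π/4+φ₁/2)] = +0.4059;  Δφ = +0.2337 rad,  Δλ = -1.1332 rad
q = Δφ/Δψ = 0.5758
d = R·√(Δφ² + q²Δλ²) = 3440·0.69309 = 2384 nmi

2384 nmi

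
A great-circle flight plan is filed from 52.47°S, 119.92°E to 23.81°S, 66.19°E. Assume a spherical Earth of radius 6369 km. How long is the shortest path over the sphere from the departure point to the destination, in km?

cos σ = sin φ₁ sin φ₂ + cos φ₁ cos φ₂ cos Δλ
      = sin(-52.47°)sin(-23.81°) + cos(-52.47°)cos(-23.81°)cos(-53.73°) = 0.6499
σ = 49.469° → d = Rσ = 6369·0.86339 = 5499 km

5499 km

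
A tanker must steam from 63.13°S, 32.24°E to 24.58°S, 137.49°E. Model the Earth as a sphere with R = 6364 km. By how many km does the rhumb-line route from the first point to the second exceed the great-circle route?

729 km

Great circle: cos σ = sin φ₁ sin φ₂ + cos φ₁ cos φ₂ cos Δλ,  σ = 1.3047 rad → d_gc = 8303.3 km
Rhumb line: Δψ = +0.9890, q = Δφ/Δψ = 0.6803, d_rh = R√(Δφ²+q²Δλ²) = 9032.5 km
Excess = 9032.5 − 8303.3 = 729.2 ≈ 729 km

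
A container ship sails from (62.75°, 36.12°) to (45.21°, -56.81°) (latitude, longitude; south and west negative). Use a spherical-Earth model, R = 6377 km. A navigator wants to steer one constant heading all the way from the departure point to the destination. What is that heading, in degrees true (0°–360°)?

Meridional parts: M(φ₁)=+1.4172, M(φ₂)=+0.8866 → ΔM = -0.5307;  Δλ = -1.6219 rad
tan C = Δλ / ΔM = +3.0565 → C = 251.88°

251.9°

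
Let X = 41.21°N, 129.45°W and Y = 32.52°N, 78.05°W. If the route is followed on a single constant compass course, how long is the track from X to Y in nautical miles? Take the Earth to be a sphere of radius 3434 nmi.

Δψ = ln[tan(π/4+φ₂/2)/tan(π/4+φ₁/2)] = -0.1900;  Δφ = -0.1517 rad,  Δλ = +0.8971 rad
q = Δφ/Δψ = 0.7984
d = R·√(Δφ² + q²Δλ²) = 3434·0.73214 = 2514 nmi

2514 nmi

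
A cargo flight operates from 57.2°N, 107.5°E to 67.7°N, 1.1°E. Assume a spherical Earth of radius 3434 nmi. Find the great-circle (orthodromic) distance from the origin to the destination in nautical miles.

2636 nmi

Haversine: a = sin²(Δφ/2)+cos φ₁ cos φ₂ sin²(Δλ/2) = 0.14017;  σ = 2·atan2(√a,√(1−a))
σ = 43.973° → d = Rσ = 3434·0.76748 = 2636 nmi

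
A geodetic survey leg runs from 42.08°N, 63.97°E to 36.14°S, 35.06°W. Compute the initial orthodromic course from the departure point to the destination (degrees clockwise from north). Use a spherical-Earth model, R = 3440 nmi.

246.1°

θ = atan2( sin Δλ·cos φ₂ ,  cos φ₁ sin φ₂ − sin φ₁ cos φ₂ cos Δλ )
  = atan2(-0.7976, -0.3528) = 246.14°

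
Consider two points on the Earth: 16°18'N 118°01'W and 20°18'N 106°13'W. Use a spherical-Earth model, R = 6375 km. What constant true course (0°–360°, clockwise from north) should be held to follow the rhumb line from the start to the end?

70.3°

Δψ = ln[tan(π/4+φ₂/2)/tan(π/4+φ₁/2)] = +0.0736
Δλ = +0.2059 rad (taken the short way round)
course = atan2(Δλ, Δψ) = 70.35°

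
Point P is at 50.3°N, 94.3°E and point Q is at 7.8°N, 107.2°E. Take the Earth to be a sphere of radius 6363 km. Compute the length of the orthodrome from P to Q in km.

4868 km

Haversine: a = sin²(Δφ/2)+cos φ₁ cos φ₂ sin²(Δλ/2) = 0.13935;  σ = 2·atan2(√a,√(1−a))
σ = 43.838° → d = Rσ = 6363·0.76511 = 4868 km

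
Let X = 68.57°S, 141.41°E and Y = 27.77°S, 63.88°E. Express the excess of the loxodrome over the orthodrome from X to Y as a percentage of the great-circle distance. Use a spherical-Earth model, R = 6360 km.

4.9%

Great circle: σ = 1.0431 rad → d_gc = Rσ = 6634.3 km
Rhumb: Δφ = +0.7121, Δλ = -1.3532, Δψ = +1.1600, q = Δφ/Δψ = 0.6139 → d_rh = R√(Δφ²+q²Δλ²) = 6958.6 km
Excess = (6958.6 − 6634.3) / 6634.3 = 324.3 / 6634.3 = 4.89% ≈ 4.9%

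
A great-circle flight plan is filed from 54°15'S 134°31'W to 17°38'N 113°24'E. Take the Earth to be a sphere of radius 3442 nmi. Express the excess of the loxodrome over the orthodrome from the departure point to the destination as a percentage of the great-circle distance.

Great circle: σ = 2.0434 rad → d_gc = Rσ = 7033.3 nmi
Rhumb: Δφ = +1.2546, Δλ = -1.9562, Δψ = +1.4444, q = Δφ/Δψ = 0.8686 → d_rh = R√(Δφ²+q²Δλ²) = 7270.2 nmi
Excess = (7270.2 − 7033.3) / 7033.3 = 236.9 / 7033.3 = 3.37% ≈ 3.4%

3.4%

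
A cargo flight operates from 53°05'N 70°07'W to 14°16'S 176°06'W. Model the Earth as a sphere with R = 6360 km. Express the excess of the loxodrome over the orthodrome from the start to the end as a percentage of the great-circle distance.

3.0%

Great circle: σ = 1.9362 rad → d_gc = Rσ = 12314.2 km
Rhumb: Δφ = -1.1755, Δλ = -1.8498, Δψ = -1.3489, q = Δφ/Δψ = 0.8715 → d_rh = R√(Δφ²+q²Δλ²) = 12688.6 km
Excess = (12688.6 − 12314.2) / 12314.2 = 374.4 / 12314.2 = 3.04% ≈ 3.0%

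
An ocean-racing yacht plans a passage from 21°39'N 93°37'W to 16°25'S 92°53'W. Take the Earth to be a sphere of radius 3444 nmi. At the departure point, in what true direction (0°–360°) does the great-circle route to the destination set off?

θ = atan2( sin Δλ·cos φ₂ ,  cos φ₁ sin φ₂ − sin φ₁ cos φ₂ cos Δλ )
  = atan2(+0.0123, -0.6165) = 178.86°

178.9°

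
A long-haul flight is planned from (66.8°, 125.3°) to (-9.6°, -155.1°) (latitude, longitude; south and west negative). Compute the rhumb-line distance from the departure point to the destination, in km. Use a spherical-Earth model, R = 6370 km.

10841 km

Rhumb course C = atan2(Δλ, Δψ) with Δψ = ln[tan(π/4+φ₂/2)/tan(π/4+φ₁/2)] = -1.7518, Δλ = +1.3893 → C = 141.58°
d = R·|Δφ| / |cos C| = 6370·1.33343 / 0.78351 = 10841 km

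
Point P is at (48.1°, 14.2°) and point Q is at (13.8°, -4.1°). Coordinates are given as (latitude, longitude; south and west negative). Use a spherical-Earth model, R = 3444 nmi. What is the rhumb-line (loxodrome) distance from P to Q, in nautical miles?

2257 nmi

Δψ = ln[tan(π/4+φ₂/2)/tan(π/4+φ₁/2)] = -0.7169;  Δφ = -0.5986 rad,  Δλ = -0.3194 rad
q = Δφ/Δψ = 0.8351
d = R·√(Δφ² + q²Δλ²) = 3444·0.65538 = 2257 nmi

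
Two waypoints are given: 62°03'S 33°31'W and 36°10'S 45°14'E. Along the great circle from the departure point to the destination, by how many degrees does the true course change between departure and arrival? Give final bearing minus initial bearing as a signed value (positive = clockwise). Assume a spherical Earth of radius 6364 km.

At departure: θ₁ = atan2(sin Δλ cos φ₂, cos φ₁ sin φ₂ − sin φ₁ cos φ₂ cos Δλ) = 99.85°
At arrival: θ₂ = atan2(sin Δλ cos φ₁, −cos φ₂ sin φ₁ + sin φ₂ cos φ₁ cos Δλ) = 34.89°
Δθ = θ₂ − θ₁ = -65.0°

-65.0°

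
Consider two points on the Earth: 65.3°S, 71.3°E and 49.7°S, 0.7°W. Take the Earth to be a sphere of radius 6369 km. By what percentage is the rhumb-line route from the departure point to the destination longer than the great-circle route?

Great circle: σ = 0.6818 rad → d_gc = Rσ = 4342.7 km
Rhumb: Δφ = +0.2723, Δλ = -1.2566, Δψ = +0.5164, q = Δφ/Δψ = 0.5273 → d_rh = R√(Δφ²+q²Δλ²) = 4562.6 km
Excess = (4562.6 − 4342.7) / 4342.7 = 219.9 / 4342.7 = 5.06% ≈ 5.1%

5.1%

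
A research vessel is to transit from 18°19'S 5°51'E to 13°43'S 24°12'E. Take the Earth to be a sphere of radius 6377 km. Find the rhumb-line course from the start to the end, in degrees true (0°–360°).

75.4°

Δψ = ln[tan(π/4+φ₂/2)/tan(π/4+φ₁/2)] = +0.0836
Δλ = +0.3203 rad (taken the short way round)
course = atan2(Δλ, Δψ) = 75.38°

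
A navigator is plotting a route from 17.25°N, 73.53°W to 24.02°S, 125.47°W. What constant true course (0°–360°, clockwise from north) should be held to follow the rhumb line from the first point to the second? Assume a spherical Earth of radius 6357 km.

Meridional parts: M(φ₁)=+0.3057, M(φ₂)=-0.4321 → ΔM = -0.7378;  Δλ = -0.9065 rad
tan C = Δλ / ΔM = +1.2287 → C = 230.86°

230.9°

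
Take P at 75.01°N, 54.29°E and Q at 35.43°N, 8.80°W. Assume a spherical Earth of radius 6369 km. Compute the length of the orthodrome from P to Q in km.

5453 km

Haversine: a = sin²(Δφ/2)+cos φ₁ cos φ₂ sin²(Δλ/2) = 0.17232;  σ = 2·atan2(√a,√(1−a))
σ = 49.053° → d = Rσ = 6369·0.85613 = 5453 km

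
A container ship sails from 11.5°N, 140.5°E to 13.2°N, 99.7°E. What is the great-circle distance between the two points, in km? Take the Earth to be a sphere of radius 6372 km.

cos σ = sin φ₁ sin φ₂ + cos φ₁ cos φ₂ cos Δλ
      = sin(11.50°)sin(13.20°) + cos(11.50°)cos(13.20°)cos(-40.80°) = 0.7677
σ = 39.850° → d = Rσ = 6372·0.69551 = 4432 km

4432 km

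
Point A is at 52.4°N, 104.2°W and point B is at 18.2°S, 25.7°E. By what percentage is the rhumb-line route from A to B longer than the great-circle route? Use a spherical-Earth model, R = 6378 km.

Great circle: σ = 2.2386 rad → d_gc = Rσ = 14277.7 km
Rhumb: Δφ = -1.2322, Δλ = +2.2672, Δψ = -1.4007, q = Δφ/Δψ = 0.8797 → d_rh = R√(Δφ²+q²Δλ²) = 14952.6 km
Excess = (14952.6 − 14277.7) / 14277.7 = 674.9 / 14277.7 = 4.73% ≈ 4.7%

4.7%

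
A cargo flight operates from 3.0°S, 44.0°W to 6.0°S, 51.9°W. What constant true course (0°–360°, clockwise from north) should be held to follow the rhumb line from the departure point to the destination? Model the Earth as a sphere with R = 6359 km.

249.1°

Δψ = ln[tan(π/4+φ₂/2)/tan(π/4+φ₁/2)] = -0.0525
Δλ = -0.1379 rad (taken the short way round)
course = atan2(Δλ, Δψ) = 249.14°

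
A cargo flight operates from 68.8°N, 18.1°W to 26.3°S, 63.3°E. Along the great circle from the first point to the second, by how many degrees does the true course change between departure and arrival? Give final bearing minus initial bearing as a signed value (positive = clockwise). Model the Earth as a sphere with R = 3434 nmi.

+49.6°

Initial bearing θ₁ = atan2(sin Δλ cos φ₂, cos φ₁ sin φ₂ − sin φ₁ cos φ₂ cos Δλ) = 107.84°
Final bearing θ₂ = (initial bearing from the destination back to the start) + 180° = 157.42°
Δθ = θ₂ − θ₁ = +49.6°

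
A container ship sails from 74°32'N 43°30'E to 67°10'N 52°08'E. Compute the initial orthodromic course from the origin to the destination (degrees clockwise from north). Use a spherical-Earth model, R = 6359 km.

154.8°

N = sin Δλ·cos φ₂ = +0.0583;  D = cos φ₁ sin φ₂ − sin φ₁ cos φ₂ cos Δλ = -0.1240
initial course = atan2(N, D) = 154.83°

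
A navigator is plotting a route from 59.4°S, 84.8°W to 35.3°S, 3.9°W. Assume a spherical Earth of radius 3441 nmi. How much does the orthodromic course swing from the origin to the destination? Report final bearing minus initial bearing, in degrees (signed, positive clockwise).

-65.3°

At departure: θ₁ = atan2(sin Δλ cos φ₂, cos φ₁ sin φ₂ − sin φ₁ cos φ₂ cos Δλ) = 102.80°
At arrival: θ₂ = atan2(sin Δλ cos φ₁, −cos φ₂ sin φ₁ + sin φ₂ cos φ₁ cos Δλ) = 37.46°
Δθ = θ₂ − θ₁ = -65.3°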